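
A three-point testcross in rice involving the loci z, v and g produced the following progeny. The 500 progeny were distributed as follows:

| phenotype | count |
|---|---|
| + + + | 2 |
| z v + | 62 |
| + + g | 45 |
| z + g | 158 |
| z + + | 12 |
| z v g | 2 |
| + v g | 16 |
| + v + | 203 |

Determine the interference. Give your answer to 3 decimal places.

0.437

The two most frequent reciprocal classes, z + g and + v +, are the parental types, so the F1 was z + g / + v +.
The two rarest classes, z v g and + + +, are the double crossovers. Comparing them with the parentals, only the v allele has switched, so v is the middle locus and the order is g – v – z.
g–v: (28 + 4)/500 = 0.0640; v–z: (107 + 4)/500 = 0.2220.
Expected DCO frequency = 0.0640 × 0.2220 ≈ 0.01421; observed = 4/500 ≈ 0.00800.
Coefficient of coincidence = 0.00800/0.01421 ≈ 0.563; interference = 1 − 0.563 = 0.437.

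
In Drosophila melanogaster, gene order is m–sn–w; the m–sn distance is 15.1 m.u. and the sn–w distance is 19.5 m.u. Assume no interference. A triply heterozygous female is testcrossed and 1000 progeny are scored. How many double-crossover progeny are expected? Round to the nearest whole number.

Map distances give recombination frequencies of 0.151 and 0.195 for the two intervals.
With no interference, expected double-crossover frequency = 0.151 × 0.195 = 0.02944.
Expected number = 0.02944 × 1000 = 29.45 ≈ 29.

29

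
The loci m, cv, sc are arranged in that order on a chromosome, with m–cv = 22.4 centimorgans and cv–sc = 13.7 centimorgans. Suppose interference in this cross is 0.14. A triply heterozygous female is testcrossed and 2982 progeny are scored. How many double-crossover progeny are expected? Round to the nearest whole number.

79

Map distances give recombination frequencies of 0.224 and 0.137 for the two intervals.
With interference 0.14 (so coincidence = 0.86), expected double-crossover frequency = 0.224 × 0.137 × 0.86 = 0.02639.
Expected number = 0.02639 × 2982 = 78.70 ≈ 79.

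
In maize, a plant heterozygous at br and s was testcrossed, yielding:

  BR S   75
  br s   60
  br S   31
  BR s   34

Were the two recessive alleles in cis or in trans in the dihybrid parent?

cis

The two most frequent classes are BR S (75) and br s (60); these are the parental (non-recombinant) types.
So the F1 carried BR S on one chromosome and br s on the other — the recessive alleles are on the same chromosome (cis / coupling).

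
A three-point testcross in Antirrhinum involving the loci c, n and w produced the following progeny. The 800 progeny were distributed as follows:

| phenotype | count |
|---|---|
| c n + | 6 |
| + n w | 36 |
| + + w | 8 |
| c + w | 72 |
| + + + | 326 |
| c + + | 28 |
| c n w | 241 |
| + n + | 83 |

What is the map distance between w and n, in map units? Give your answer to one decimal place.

The two most frequent reciprocal classes, c n w and + + +, are the parental types, so the F1 was c n w / + + +.
The two rarest classes, c n + and + + w, are the double crossovers. Comparing them with the parentals, only the w allele has switched, so w is the middle locus and the order is c – w – n.
Crossovers in the w–n interval produce the single-crossover classes c + w and + n + (72 + 83 = 155) plus the double crossovers (14).
RF(w–n) = (155 + 14) / 800 = 169/800 = 0.2112 → 21.1 map units.

21.1 map units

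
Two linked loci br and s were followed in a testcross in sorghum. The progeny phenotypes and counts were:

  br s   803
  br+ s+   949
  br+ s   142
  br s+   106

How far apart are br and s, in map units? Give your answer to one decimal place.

The two most frequent classes, br+ s+ (949) and br s (803), are the parental types, so the F1 was br+ s+ / br s.
The recombinant classes are br+ s and br s+: 142 + 106 = 248.
Recombination frequency = 248/2000 = 0.1240 ≈ 12.4%, i.e. 12.4 map units.

12.4 map units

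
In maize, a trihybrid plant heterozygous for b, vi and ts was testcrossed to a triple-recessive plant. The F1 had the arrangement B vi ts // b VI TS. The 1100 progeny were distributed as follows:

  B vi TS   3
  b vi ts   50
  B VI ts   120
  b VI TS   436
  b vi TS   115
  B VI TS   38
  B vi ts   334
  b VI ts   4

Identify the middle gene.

ts

The two rarest classes, B vi TS and b VI ts, are the double crossovers. Comparing them with the parentals, only the ts allele has switched, so ts is the middle locus and the order is b – ts – vi.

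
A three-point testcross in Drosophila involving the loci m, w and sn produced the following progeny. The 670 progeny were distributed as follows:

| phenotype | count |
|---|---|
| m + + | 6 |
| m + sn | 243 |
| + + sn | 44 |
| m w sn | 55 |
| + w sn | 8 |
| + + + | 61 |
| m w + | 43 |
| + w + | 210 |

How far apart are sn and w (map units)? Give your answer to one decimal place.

The two most frequent reciprocal classes, + w + and m + sn, are the parental types, so the F1 was + w + / m + sn.
The two rarest classes, + w sn and m + +, are the double crossovers. Comparing them with the parentals, only the sn allele has switched, so sn is the middle locus and the order is m – sn – w.
Crossovers in the sn–w interval produce the single-crossover classes + + + and m w sn (61 + 55 = 116) plus the double crossovers (14).
RF(sn–w) = (116 + 14) / 670 = 130/670 = 0.1940 → 19.4 map units.

19.4 map units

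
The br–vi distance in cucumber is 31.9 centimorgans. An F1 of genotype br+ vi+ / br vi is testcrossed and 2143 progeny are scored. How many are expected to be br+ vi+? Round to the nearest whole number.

A map distance of 31.9 centimorgans corresponds to a recombination frequency of 0.319.
The F1 is br+ vi+ / br vi, so br+ vi+ is a parental gamete class with expected frequency (1 − r)/2 = 0.681/2 = 0.3405.
Expected number = 0.3405 × 2143 = 729.69 ≈ 730.

730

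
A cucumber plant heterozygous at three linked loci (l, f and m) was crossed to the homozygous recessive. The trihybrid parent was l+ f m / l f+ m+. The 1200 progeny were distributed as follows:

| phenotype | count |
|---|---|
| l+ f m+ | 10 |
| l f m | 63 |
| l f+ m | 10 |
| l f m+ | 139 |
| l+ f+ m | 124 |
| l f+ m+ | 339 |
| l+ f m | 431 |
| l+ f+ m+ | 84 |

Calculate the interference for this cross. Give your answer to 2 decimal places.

0.49

The two rarest classes, l+ f m+ and l f+ m, are the double crossovers. Comparing them with the parentals, only the m allele has switched, so m is the middle locus and the order is f – m – l.
f–m: (263 + 20)/1200 = 0.2358; m–l: (147 + 20)/1200 = 0.1392.
Expected DCO frequency = 0.2358 × 0.1392 ≈ 0.03282; observed = 20/1200 ≈ 0.01667.
Coefficient of coincidence = 0.01667/0.03282 ≈ 0.51; interference = 1 − 0.51 = 0.49.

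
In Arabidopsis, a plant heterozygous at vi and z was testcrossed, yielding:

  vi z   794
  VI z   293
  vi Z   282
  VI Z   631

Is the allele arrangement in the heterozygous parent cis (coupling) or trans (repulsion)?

cis

The two most frequent classes are VI Z (631) and vi z (794); these are the parental (non-recombinant) types.
So the F1 carried VI Z on one chromosome and vi z on the other — the recessive alleles are on the same chromosome (cis / coupling).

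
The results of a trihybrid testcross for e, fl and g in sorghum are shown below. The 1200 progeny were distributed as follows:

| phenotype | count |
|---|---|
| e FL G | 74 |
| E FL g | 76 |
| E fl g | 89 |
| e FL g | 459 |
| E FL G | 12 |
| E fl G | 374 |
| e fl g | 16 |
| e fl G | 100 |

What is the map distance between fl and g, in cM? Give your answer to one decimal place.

The two most frequent reciprocal classes, E fl G and e FL g, are the parental types, so the F1 was E fl G / e FL g.
The two rarest classes, E FL G and e fl g, are the double crossovers. Comparing them with the parentals, only the fl allele has switched, so fl is the middle locus and the order is g – fl – e.
Crossovers in the g–fl interval produce the single-crossover classes E fl g and e FL G (89 + 74 = 163) plus the double crossovers (28).
RF(g–fl) = (163 + 28) / 1200 = 191/1200 = 0.1592 → 15.9 cM.

15.9 cM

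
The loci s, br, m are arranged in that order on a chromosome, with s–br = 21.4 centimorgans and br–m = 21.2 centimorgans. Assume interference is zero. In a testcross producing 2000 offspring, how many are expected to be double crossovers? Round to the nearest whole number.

Map distances give recombination frequencies of 0.214 and 0.212 for the two intervals.
With no interference, expected double-crossover frequency = 0.214 × 0.212 = 0.04537.
Expected number = 0.04537 × 2000 = 90.74 ≈ 91.

91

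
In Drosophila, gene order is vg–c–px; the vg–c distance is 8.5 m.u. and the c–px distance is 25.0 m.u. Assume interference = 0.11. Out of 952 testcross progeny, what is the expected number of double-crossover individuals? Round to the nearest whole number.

Map distances give recombination frequencies of 0.085 and 0.250 for the two intervals.
With interference 0.11 (so coincidence = 0.89), expected double-crossover frequency = 0.085 × 0.250 × 0.89 = 0.01891.
Expected number = 0.01891 × 952 = 18.00 ≈ 18.

18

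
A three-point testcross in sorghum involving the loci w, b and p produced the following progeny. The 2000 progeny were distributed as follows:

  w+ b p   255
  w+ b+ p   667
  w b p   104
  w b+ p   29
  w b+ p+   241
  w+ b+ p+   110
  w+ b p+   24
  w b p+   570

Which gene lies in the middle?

The two most frequent reciprocal classes, w+ b+ p and w b p+, are the parental types, so the F1 was w+ b+ p / w b p+.
The two rarest classes, w b+ p and w+ b p+, are the double crossovers. Comparing them with the parentals, only the w allele has switched, so w is the middle locus and the order is b – w – p.

w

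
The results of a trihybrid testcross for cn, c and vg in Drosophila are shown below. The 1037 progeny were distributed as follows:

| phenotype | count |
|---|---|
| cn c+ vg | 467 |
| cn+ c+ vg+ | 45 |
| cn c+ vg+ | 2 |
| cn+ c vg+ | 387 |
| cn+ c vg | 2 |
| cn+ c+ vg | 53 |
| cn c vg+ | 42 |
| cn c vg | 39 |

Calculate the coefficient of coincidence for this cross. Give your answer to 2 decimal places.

The two most frequent reciprocal classes, cn+ c vg+ and cn c+ vg, are the parental types, so the F1 was cn+ c vg+ / cn c+ vg.
The two rarest classes, cn+ c vg and cn c+ vg+, are the double crossovers. Comparing them with the parentals, only the vg allele has switched, so vg is the middle locus and the order is c – vg – cn.
c–vg: (84 + 4)/1037 = 0.0849; vg–cn: (95 + 4)/1037 = 0.0955.
Expected DCO frequency = 0.0849 × 0.0955 ≈ 0.00811; observed = 4/1037 ≈ 0.00386.
Coefficient of coincidence = 0.00386/0.00811 ≈ 0.48.

0.48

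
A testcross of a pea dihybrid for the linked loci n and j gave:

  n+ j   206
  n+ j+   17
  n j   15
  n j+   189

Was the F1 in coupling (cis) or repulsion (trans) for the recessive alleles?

The two most frequent classes are n+ j (206) and n j+ (189); these are the parental (non-recombinant) types.
So the F1 carried n+ j on one chromosome and n j+ on the other — the recessive alleles are on opposite chromosomes (trans / repulsion).

trans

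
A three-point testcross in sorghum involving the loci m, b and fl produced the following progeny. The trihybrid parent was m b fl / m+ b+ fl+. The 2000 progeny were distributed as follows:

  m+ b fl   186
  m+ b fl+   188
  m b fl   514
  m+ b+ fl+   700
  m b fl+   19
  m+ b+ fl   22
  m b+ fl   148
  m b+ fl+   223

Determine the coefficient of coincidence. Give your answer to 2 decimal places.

The two rarest classes, m b fl+ and m+ b+ fl, are the double crossovers. Comparing them with the parentals, only the fl allele has switched, so fl is the middle locus and the order is m – fl – b.
m–fl: (409 + 41)/2000 = 0.2250; fl–b: (336 + 41)/2000 = 0.1885.
Expected DCO frequency = 0.2250 × 0.1885 ≈ 0.04241; observed = 41/2000 ≈ 0.02050.
Coefficient of coincidence = 0.02050/0.04241 ≈ 0.48.

0.48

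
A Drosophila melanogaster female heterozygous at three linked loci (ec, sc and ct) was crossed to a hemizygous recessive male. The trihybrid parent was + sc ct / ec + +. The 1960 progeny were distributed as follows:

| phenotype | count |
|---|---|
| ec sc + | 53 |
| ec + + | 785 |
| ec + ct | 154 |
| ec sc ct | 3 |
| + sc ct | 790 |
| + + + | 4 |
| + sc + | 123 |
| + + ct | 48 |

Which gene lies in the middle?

ec

The two rarest classes, ec sc ct and + + +, are the double crossovers. Comparing them with the parentals, only the ec allele has switched, so ec is the middle locus and the order is sc – ec – ct.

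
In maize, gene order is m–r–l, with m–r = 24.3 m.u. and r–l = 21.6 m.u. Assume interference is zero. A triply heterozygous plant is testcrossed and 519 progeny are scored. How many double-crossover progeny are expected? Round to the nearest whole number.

27

Map distances give recombination frequencies of 0.243 and 0.216 for the two intervals.
With no interference, expected double-crossover frequency = 0.243 × 0.216 = 0.05249.
Expected number = 0.05249 × 519 = 27.24 ≈ 27.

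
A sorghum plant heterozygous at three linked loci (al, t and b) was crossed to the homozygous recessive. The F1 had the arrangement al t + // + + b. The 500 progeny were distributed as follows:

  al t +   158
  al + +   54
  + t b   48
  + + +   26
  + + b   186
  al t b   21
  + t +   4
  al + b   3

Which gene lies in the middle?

al

The two rarest classes, + t + and al + b, are the double crossovers. Comparing them with the parentals, only the al allele has switched, so al is the middle locus and the order is b – al – t.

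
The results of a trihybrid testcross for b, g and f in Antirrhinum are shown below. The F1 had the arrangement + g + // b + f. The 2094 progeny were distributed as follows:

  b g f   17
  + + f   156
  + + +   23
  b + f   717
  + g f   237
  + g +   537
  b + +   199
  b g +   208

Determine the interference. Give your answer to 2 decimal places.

The two rarest classes, + + + and b g f, are the double crossovers. Comparing them with the parentals, only the g allele has switched, so g is the middle locus and the order is f – g – b.
f–g: (436 + 40)/2094 = 0.2273; g–b: (364 + 40)/2094 = 0.1929.
Expected DCO frequency = 0.2273 × 0.1929 ≈ 0.04385; observed = 40/2094 ≈ 0.01910.
Coefficient of coincidence = 0.01910/0.04385 ≈ 0.44; interference = 1 − 0.44 = 0.56.

0.56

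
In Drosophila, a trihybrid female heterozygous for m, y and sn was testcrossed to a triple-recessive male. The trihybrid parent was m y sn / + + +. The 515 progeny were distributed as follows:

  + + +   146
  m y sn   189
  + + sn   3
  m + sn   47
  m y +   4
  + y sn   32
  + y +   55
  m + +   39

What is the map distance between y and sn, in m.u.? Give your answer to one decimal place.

The two rarest classes, m y + and + + sn, are the double crossovers. Comparing them with the parentals, only the sn allele has switched, so sn is the middle locus and the order is y – sn – m.
Crossovers in the y–sn interval produce the single-crossover classes m + sn and + y + (47 + 55 = 102) plus the double crossovers (7).
RF(y–sn) = (102 + 7) / 515 = 109/515 = 0.2117 → 21.2 m.u.

21.2 m.u.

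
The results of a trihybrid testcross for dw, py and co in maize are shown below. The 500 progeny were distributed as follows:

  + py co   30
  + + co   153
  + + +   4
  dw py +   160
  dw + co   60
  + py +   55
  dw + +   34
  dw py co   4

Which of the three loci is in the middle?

The two most frequent reciprocal classes, dw py + and + + co, are the parental types, so the F1 was dw py + / + + co.
The two rarest classes, dw py co and + + +, are the double crossovers. Comparing them with the parentals, only the co allele has switched, so co is the middle locus and the order is dw – co – py.

co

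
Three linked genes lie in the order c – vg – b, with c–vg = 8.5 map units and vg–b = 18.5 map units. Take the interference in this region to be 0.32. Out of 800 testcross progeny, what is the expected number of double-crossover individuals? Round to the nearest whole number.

Map distances give recombination frequencies of 0.085 and 0.185 for the two intervals.
With interference 0.32 (so coincidence = 0.68), expected double-crossover frequency = 0.085 × 0.185 × 0.68 = 0.01069.
Expected number = 0.01069 × 800 = 8.55 ≈ 9.

9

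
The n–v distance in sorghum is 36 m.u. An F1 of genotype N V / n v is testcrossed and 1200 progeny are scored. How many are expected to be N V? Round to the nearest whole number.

A map distance of 36 m.u. corresponds to a recombination frequency of 0.360.
The F1 is N V / n v, so N V is a parental gamete class with expected frequency (1 − r)/2 = 0.640/2 = 0.3200.
Expected number = 0.3200 × 1200 = 384.00 ≈ 384.

384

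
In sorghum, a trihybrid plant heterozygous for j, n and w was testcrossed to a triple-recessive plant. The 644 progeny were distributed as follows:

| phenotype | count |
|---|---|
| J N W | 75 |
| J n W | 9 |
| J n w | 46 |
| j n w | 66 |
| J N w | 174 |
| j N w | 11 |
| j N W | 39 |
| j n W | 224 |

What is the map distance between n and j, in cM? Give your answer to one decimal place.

The two most frequent reciprocal classes, j n W and J N w, are the parental types, so the F1 was j n W / J N w.
The two rarest classes, J n W and j N w, are the double crossovers. Comparing them with the parentals, only the j allele has switched, so j is the middle locus and the order is n – j – w.
Crossovers in the n–j interval produce the single-crossover classes j N W and J n w (39 + 46 = 85) plus the double crossovers (20).
RF(n–j) = (85 + 20) / 644 = 105/644 = 0.1630 → 16.3 cM.

16.3 cM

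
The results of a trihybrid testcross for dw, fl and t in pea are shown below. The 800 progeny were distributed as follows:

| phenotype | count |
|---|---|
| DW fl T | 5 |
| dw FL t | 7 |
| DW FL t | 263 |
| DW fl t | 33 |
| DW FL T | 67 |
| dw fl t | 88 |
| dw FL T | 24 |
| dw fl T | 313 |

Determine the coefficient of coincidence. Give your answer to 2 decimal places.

0.83

The two most frequent reciprocal classes, dw fl T and DW FL t, are the parental types, so the F1 was dw fl T / DW FL t.
The two rarest classes, DW fl T and dw FL t, are the double crossovers. Comparing them with the parentals, only the dw allele has switched, so dw is the middle locus and the order is fl – dw – t.
fl–dw: (57 + 12)/800 = 0.0862; dw–t: (155 + 12)/800 = 0.2087.
Expected DCO frequency = 0.0862 × 0.2087 ≈ 0.01799; observed = 12/800 ≈ 0.01500.
Coefficient of coincidence = 0.01500/0.01799 ≈ 0.83.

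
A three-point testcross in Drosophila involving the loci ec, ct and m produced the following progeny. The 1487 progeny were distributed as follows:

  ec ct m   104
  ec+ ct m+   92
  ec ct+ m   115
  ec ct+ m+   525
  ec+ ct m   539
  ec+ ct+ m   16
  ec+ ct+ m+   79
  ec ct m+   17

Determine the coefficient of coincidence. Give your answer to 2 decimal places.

The two most frequent reciprocal classes, ec+ ct m and ec ct+ m+, are the parental types, so the F1 was ec+ ct m / ec ct+ m+.
The two rarest classes, ec+ ct+ m and ec ct m+, are the double crossovers. Comparing them with the parentals, only the ct allele has switched, so ct is the middle locus and the order is m – ct – ec.
m–ct: (207 + 33)/1487 = 0.1614; ct–ec: (183 + 33)/1487 = 0.1453.
Expected DCO frequency = 0.1614 × 0.1453 ≈ 0.02345; observed = 33/1487 ≈ 0.02219.
Coefficient of coincidence = 0.02219/0.02345 ≈ 0.95.

0.95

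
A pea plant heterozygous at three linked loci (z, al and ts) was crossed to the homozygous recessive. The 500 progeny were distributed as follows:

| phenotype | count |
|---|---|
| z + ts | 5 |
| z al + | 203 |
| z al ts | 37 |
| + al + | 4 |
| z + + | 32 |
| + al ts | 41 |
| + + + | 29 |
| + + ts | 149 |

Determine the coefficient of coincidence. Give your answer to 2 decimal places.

0.73

The two most frequent reciprocal classes, + + ts and z al +, are the parental types, so the F1 was + + ts / z al +.
The two rarest classes, z + ts and + al +, are the double crossovers. Comparing them with the parentals, only the z allele has switched, so z is the middle locus and the order is ts – z – al.
ts–z: (66 + 9)/500 = 0.1500; z–al: (73 + 9)/500 = 0.1640.
Expected DCO frequency = 0.1500 × 0.1640 ≈ 0.02460; observed = 9/500 ≈ 0.01800.
Coefficient of coincidence = 0.01800/0.02460 ≈ 0.73.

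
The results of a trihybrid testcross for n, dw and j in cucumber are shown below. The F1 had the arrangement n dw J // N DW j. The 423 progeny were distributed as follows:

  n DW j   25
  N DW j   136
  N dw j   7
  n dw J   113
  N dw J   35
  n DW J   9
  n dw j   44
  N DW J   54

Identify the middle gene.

dw

The two rarest classes, n DW J and N dw j, are the double crossovers. Comparing them with the parentals, only the dw allele has switched, so dw is the middle locus and the order is n – dw – j.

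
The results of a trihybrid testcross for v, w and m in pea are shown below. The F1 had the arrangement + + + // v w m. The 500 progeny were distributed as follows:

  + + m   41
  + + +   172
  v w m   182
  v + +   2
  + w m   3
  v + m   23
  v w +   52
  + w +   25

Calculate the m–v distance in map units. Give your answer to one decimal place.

The two rarest classes, v + + and + w m, are the double crossovers. Comparing them with the parentals, only the v allele has switched, so v is the middle locus and the order is w – v – m.
Crossovers in the v–m interval produce the single-crossover classes + + m and v w + (41 + 52 = 93) plus the double crossovers (5).
RF(v–m) = (93 + 5) / 500 = 98/500 = 0.1960 → 19.6 map units.

19.6 map units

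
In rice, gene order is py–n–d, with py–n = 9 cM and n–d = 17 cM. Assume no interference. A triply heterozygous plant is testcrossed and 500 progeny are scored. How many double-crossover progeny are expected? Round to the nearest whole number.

Map distances give recombination frequencies of 0.090 and 0.170 for the two intervals.
With no interference, expected double-crossover frequency = 0.090 × 0.170 = 0.01530.
Expected number = 0.01530 × 500 = 7.65 ≈ 8.

8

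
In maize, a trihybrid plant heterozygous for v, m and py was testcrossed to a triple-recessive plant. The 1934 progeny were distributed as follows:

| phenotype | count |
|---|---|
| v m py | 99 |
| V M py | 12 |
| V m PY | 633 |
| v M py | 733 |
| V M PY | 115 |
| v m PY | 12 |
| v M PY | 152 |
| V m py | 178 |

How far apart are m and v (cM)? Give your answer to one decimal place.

The two most frequent reciprocal classes, v M py and V m PY, are the parental types, so the F1 was v M py / V m PY.
The two rarest classes, V M py and v m PY, are the double crossovers. Comparing them with the parentals, only the v allele has switched, so v is the middle locus and the order is py – v – m.
Crossovers in the v–m interval produce the single-crossover classes v m py and V M PY (99 + 115 = 214) plus the double crossovers (24).
RF(v–m) = (214 + 24) / 1934 = 238/1934 = 0.1231 → 12.3 cM.

12.3 cM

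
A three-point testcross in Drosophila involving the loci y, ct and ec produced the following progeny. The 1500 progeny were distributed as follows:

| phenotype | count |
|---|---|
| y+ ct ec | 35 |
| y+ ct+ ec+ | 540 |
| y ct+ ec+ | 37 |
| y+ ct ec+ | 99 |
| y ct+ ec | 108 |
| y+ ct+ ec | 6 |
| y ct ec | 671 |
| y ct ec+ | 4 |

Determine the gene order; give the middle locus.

ec

The two most frequent reciprocal classes, y ct ec and y+ ct+ ec+, are the parental types, so the F1 was y ct ec / y+ ct+ ec+.
The two rarest classes, y ct ec+ and y+ ct+ ec, are the double crossovers. Comparing them with the parentals, only the ec allele has switched, so ec is the middle locus and the order is ct – ec – y.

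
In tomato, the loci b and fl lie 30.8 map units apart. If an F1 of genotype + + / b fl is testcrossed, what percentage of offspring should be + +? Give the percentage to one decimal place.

34.6%

A map distance of 30.8 map units corresponds to a recombination frequency of 0.308.
The F1 is + + / b fl, so + + is a parental gamete class with expected frequency (1 − r)/2 = 0.692/2 = 0.3460.
That is 0.3460 = 34.6% of the progeny.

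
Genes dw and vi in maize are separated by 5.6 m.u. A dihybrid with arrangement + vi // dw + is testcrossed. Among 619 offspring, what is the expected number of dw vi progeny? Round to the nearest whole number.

17

A map distance of 5.6 m.u. corresponds to a recombination frequency of 0.056.
The F1 is + vi / dw +, so dw vi is a recombinant gamete class with expected frequency r/2 = 0.056/2 = 0.0280.
Expected number = 0.0280 × 619 = 17.33 ≈ 17.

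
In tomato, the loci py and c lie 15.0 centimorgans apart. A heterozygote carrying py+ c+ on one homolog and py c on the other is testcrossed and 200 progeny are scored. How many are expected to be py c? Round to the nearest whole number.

A map distance of 15.0 centimorgans corresponds to a recombination frequency of 0.150.
The F1 is py+ c+ / py c, so py c is a parental gamete class with expected frequency (1 − r)/2 = 0.850/2 = 0.4250.
Expected number = 0.4250 × 200 = 85.00 ≈ 85.

85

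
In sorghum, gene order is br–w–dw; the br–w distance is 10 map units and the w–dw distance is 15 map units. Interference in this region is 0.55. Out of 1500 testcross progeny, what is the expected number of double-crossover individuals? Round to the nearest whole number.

10

Map distances give recombination frequencies of 0.100 and 0.150 for the two intervals.
With interference 0.55 (so coincidence = 0.45), expected double-crossover frequency = 0.100 × 0.150 × 0.45 = 0.00675.
Expected number = 0.00675 × 1500 = 10.12 ≈ 10.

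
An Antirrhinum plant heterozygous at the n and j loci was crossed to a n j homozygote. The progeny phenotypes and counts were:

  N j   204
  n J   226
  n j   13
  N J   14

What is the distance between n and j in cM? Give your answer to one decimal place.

The two most frequent classes, N j (204) and n J (226), are the parental types, so the F1 was N j / n J.
The recombinant classes are N J and n j: 14 + 13 = 27.
Recombination frequency = 27/457 = 0.0591 ≈ 5.9%, i.e. 5.9 cM.

5.9 cM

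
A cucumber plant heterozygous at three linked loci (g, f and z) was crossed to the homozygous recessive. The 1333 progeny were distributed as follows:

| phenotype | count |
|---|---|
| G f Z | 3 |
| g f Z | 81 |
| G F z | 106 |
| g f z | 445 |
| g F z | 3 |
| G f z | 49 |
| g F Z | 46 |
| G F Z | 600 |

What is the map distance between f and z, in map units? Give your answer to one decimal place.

The two most frequent reciprocal classes, g f z and G F Z, are the parental types, so the F1 was g f z / G F Z.
The two rarest classes, g F z and G f Z, are the double crossovers. Comparing them with the parentals, only the f allele has switched, so f is the middle locus and the order is g – f – z.
Crossovers in the f–z interval produce the single-crossover classes g f Z and G F z (81 + 106 = 187) plus the double crossovers (6).
RF(f–z) = (187 + 6) / 1333 = 193/1333 = 0.1448 → 14.5 map units.

14.5 map units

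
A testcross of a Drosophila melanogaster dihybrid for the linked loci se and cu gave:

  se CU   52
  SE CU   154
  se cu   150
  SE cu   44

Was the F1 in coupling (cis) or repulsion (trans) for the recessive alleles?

The two most frequent classes are SE CU (154) and se cu (150); these are the parental (non-recombinant) types.
So the F1 carried SE CU on one chromosome and se cu on the other — the recessive alleles are on the same chromosome (cis / coupling).

cis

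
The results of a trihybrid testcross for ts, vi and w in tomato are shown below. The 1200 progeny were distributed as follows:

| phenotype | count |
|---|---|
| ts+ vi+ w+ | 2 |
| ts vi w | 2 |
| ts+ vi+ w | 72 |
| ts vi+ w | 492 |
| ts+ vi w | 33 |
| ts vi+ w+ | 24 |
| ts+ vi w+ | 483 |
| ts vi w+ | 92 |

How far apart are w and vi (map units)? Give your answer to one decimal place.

The two most frequent reciprocal classes, ts+ vi w+ and ts vi+ w, are the parental types, so the F1 was ts+ vi w+ / ts vi+ w.
The two rarest classes, ts+ vi+ w+ and ts vi w, are the double crossovers. Comparing them with the parentals, only the vi allele has switched, so vi is the middle locus and the order is w – vi – ts.
Crossovers in the w–vi interval produce the single-crossover classes ts+ vi w and ts vi+ w+ (33 + 24 = 57) plus the double crossovers (4).
RF(w–vi) = (57 + 4) / 1200 = 61/1200 = 0.0508 → 5.1 map units.

5.1 map units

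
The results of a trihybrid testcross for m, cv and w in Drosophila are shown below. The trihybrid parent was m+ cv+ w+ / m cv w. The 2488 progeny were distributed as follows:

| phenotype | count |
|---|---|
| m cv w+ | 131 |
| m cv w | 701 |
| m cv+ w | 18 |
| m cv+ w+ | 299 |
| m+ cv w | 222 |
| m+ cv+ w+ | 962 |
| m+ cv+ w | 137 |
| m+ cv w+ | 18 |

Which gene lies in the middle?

cv

The two rarest classes, m+ cv w+ and m cv+ w, are the double crossovers. Comparing them with the parentals, only the cv allele has switched, so cv is the middle locus and the order is m – cv – w.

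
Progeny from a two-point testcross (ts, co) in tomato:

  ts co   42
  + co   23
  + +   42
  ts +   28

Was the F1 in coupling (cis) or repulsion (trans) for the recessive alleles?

The two most frequent classes are + + (42) and ts co (42); these are the parental (non-recombinant) types.
So the F1 carried + + on one chromosome and ts co on the other — the recessive alleles are on the same chromosome (cis / coupling).

cis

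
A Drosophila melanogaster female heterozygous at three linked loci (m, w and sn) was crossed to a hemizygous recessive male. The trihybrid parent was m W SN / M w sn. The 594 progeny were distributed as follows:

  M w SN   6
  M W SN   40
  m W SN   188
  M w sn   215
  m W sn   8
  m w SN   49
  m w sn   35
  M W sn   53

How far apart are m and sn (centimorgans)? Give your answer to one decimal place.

15.0 centimorgans

The two rarest classes, m W sn and M w SN, are the double crossovers. Comparing them with the parentals, only the sn allele has switched, so sn is the middle locus and the order is m – sn – w.
Crossovers in the m–sn interval produce the single-crossover classes M W SN and m w sn (40 + 35 = 75) plus the double crossovers (14).
RF(m–sn) = (75 + 14) / 594 = 89/594 = 0.1498 → 15.0 centimorgans.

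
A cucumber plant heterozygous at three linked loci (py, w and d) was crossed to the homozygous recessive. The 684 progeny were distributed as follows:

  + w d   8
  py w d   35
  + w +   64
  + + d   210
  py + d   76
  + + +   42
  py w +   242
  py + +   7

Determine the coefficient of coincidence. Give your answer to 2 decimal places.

The two most frequent reciprocal classes, py w + and + + d, are the parental types, so the F1 was py w + / + + d.
The two rarest classes, py + + and + w d, are the double crossovers. Comparing them with the parentals, only the w allele has switched, so w is the middle locus and the order is py – w – d.
py–w: (140 + 15)/684 = 0.2266; w–d: (77 + 15)/684 = 0.1345.
Expected DCO frequency = 0.2266 × 0.1345 ≈ 0.03048; observed = 15/684 ≈ 0.02193.
Coefficient of coincidence = 0.02193/0.03048 ≈ 0.72.

0.72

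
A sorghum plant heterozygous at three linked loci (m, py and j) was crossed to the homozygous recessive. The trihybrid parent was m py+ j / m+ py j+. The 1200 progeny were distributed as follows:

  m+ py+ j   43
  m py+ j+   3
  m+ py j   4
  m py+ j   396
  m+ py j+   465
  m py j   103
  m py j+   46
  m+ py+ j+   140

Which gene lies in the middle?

The two rarest classes, m py+ j+ and m+ py j, are the double crossovers. Comparing them with the parentals, only the j allele has switched, so j is the middle locus and the order is py – j – m.

j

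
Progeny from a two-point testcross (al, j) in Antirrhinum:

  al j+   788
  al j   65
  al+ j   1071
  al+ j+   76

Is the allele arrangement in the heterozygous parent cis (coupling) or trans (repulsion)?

trans

The two most frequent classes are al+ j (1071) and al j+ (788); these are the parental (non-recombinant) types.
So the F1 carried al+ j on one chromosome and al j+ on the other — the recessive alleles are on opposite chromosomes (trans / repulsion).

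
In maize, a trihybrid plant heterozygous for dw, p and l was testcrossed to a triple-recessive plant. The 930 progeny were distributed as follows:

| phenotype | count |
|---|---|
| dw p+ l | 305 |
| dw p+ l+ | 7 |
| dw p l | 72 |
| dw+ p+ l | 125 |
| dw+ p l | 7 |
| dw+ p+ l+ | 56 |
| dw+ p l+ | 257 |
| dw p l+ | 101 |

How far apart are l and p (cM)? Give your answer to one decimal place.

15.3 cM

The two most frequent reciprocal classes, dw+ p l+ and dw p+ l, are the parental types, so the F1 was dw+ p l+ / dw p+ l.
The two rarest classes, dw+ p l and dw p+ l+, are the double crossovers. Comparing them with the parentals, only the l allele has switched, so l is the middle locus and the order is p – l – dw.
Crossovers in the p–l interval produce the single-crossover classes dw+ p+ l+ and dw p l (56 + 72 = 128) plus the double crossovers (14).
RF(p–l) = (128 + 14) / 930 = 142/930 = 0.1527 → 15.3 cM.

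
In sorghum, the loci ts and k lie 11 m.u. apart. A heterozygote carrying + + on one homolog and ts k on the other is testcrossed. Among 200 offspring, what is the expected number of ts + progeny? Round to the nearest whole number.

11

A map distance of 11 m.u. corresponds to a recombination frequency of 0.110.
The F1 is + + / ts k, so ts + is a recombinant gamete class with expected frequency r/2 = 0.110/2 = 0.0550.
Expected number = 0.0550 × 200 = 11.00 ≈ 11.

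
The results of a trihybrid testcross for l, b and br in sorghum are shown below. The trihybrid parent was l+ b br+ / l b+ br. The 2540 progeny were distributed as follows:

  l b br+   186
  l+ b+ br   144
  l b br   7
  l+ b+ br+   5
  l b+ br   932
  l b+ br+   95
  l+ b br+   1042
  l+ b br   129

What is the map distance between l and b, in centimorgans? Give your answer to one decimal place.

The two rarest classes, l+ b+ br+ and l b br, are the double crossovers. Comparing them with the parentals, only the b allele has switched, so b is the middle locus and the order is br – b – l.
Crossovers in the b–l interval produce the single-crossover classes l b br+ and l+ b+ br (186 + 144 = 330) plus the double crossovers (12).
RF(b–l) = (330 + 12) / 2540 = 342/2540 = 0.1346 → 13.5 centimorgans.

13.5 centimorgans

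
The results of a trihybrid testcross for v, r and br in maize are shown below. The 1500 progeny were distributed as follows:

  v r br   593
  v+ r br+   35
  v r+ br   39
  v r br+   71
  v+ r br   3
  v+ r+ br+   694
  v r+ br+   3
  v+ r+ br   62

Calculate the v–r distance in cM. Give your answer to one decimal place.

5.3 cM

The two most frequent reciprocal classes, v r br and v+ r+ br+, are the parental types, so the F1 was v r br / v+ r+ br+.
The two rarest classes, v+ r br and v r+ br+, are the double crossovers. Comparing them with the parentals, only the v allele has switched, so v is the middle locus and the order is r – v – br.
Crossovers in the r–v interval produce the single-crossover classes v r+ br and v+ r br+ (39 + 35 = 74) plus the double crossovers (6).
RF(r–v) = (74 + 6) / 1500 = 80/1500 = 0.0533 → 5.3 cM.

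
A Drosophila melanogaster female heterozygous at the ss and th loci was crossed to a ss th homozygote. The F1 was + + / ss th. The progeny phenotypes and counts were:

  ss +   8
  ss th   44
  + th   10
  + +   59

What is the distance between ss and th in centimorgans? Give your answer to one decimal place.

14.9 centimorgans

The recombinant classes are + th and ss +: 10 + 8 = 18.
Recombination frequency = 18/121 = 0.1488 ≈ 14.9%, i.e. 14.9 centimorgans.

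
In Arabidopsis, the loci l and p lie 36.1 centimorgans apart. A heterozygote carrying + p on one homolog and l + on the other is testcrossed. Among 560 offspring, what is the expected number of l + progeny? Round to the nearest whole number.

179

A map distance of 36.1 centimorgans corresponds to a recombination frequency of 0.361.
The F1 is + p / l +, so l + is a parental gamete class with expected frequency (1 − r)/2 = 0.639/2 = 0.3195.
Expected number = 0.3195 × 560 = 178.92 ≈ 179.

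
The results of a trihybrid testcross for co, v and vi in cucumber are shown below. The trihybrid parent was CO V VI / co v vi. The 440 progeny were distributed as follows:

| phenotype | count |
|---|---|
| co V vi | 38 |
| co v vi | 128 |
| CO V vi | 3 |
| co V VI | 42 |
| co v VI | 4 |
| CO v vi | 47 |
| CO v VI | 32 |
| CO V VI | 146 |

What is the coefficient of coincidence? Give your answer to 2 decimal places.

The two rarest classes, CO V vi and co v VI, are the double crossovers. Comparing them with the parentals, only the vi allele has switched, so vi is the middle locus and the order is v – vi – co.
v–vi: (70 + 7)/440 = 0.1750; vi–co: (89 + 7)/440 = 0.2182.
Expected DCO frequency = 0.1750 × 0.2182 ≈ 0.03818; observed = 7/440 ≈ 0.01591.
Coefficient of coincidence = 0.01591/0.03818 ≈ 0.42.

0.42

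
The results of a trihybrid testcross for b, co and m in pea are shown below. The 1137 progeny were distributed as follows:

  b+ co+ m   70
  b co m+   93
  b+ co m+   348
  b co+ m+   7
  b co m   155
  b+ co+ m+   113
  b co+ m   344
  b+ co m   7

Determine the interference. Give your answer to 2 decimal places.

0.68

The two most frequent reciprocal classes, b+ co m+ and b co+ m, are the parental types, so the F1 was b+ co m+ / b co+ m.
The two rarest classes, b+ co m and b co+ m+, are the double crossovers. Comparing them with the parentals, only the m allele has switched, so m is the middle locus and the order is co – m – b.
co–m: (268 + 14)/1137 = 0.2480; m–b: (163 + 14)/1137 = 0.1557.
Expected DCO frequency = 0.2480 × 0.1557 ≈ 0.03861; observed = 14/1137 ≈ 0.01231.
Coefficient of coincidence = 0.01231/0.03861 ≈ 0.32; interference = 1 − 0.32 = 0.68.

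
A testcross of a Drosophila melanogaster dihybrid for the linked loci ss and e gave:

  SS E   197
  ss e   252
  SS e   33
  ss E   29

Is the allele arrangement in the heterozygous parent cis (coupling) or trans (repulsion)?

cis

The two most frequent classes are SS E (197) and ss e (252); these are the parental (non-recombinant) types.
So the F1 carried SS E on one chromosome and ss e on the other — the recessive alleles are on the same chromosome (cis / coupling).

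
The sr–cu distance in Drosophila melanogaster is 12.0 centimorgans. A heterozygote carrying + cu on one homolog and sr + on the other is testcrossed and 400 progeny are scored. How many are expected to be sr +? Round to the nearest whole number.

A map distance of 12.0 centimorgans corresponds to a recombination frequency of 0.120.
The F1 is + cu / sr +, so sr + is a parental gamete class with expected frequency (1 − r)/2 = 0.880/2 = 0.4400.
Expected number = 0.4400 × 400 = 176.00 ≈ 176.

176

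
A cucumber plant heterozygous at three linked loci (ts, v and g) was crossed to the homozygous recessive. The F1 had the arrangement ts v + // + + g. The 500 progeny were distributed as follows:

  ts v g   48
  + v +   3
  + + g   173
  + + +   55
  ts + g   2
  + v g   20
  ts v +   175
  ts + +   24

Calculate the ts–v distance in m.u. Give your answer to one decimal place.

9.8 m.u.

The two rarest classes, + v + and ts + g, are the double crossovers. Comparing them with the parentals, only the ts allele has switched, so ts is the middle locus and the order is g – ts – v.
Crossovers in the ts–v interval produce the single-crossover classes ts + + and + v g (24 + 20 = 44) plus the double crossovers (5).
RF(ts–v) = (44 + 5) / 500 = 49/500 = 0.0980 → 9.8 m.u.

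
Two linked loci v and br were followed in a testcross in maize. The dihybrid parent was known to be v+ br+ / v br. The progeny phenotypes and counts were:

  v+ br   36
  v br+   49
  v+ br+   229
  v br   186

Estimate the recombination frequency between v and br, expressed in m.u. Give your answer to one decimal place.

17.0 m.u.

The recombinant classes are v+ br and v br+: 36 + 49 = 85.
Recombination frequency = 85/500 = 0.1700 ≈ 17.0%, i.e. 17.0 m.u.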